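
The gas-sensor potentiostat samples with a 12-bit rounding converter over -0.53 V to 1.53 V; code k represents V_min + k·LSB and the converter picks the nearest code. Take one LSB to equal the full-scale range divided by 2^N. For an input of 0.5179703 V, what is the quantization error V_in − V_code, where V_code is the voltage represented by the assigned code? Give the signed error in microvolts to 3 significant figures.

−135 µV

Range = 1.53 − (-0.53) = 2.06 V. LSB = 2.06 V / 2^12 ≈ 0.5029 mV.
(0.5179703 − (-0.53)) / LSB = 1.0479703 × 4096/2.06 = 2083.7312. Nearest integer: k = 2084.
Reconstructed level: -0.53 + 2084 × 2.06/4096 V = 0.5181054688 V.
Error = V_in − V_code = 0.5179703 − (0.5181054688) = −135 µV.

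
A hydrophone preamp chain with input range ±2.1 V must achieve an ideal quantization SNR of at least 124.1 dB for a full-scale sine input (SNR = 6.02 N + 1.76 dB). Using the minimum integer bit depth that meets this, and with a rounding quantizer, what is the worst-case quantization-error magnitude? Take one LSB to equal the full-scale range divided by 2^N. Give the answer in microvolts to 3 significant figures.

Range = 2.1 − (-2.1) = 4.2 V.
Solving 6.02 N ≥ 124.1 − 1.76: N ≥ 20.322. Round up → N = 21.
Step size = 4.2/2097152 V = 2.0027 µV.
|e|_max = LSB/2 = 1.00 µV.

1.00 µV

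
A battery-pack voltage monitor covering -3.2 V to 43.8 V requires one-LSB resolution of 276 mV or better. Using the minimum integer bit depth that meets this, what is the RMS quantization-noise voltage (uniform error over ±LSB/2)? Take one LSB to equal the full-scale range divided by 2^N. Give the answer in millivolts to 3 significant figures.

The full-scale span is 43.8 − (-3.2) = 47 V.
Required number of levels: 47/276 mV = 170.29; smallest N with 2^N ≥ that is 8.
LSB = 47 V / 2^8 = 183.59 mV.
σ_q = LSB/√12 = 183.59 mV/3.4641 = 53.0 mV.

53.0 mV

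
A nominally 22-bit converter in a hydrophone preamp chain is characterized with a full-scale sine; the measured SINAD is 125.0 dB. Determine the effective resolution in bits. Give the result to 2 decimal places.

ENOB = (SINAD − 1.76) / 6.02 = (125.0 − 1.76) / 6.02 = 123.24 / 6.02 = 20.4718.

20.47 bits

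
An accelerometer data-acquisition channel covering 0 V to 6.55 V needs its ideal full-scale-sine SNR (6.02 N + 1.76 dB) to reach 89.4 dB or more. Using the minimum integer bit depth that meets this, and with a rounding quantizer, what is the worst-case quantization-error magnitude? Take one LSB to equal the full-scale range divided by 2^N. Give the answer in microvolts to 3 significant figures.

99.9 µV

Range is 6.55 V.
6.02 N + 1.76 ≥ 89.4 gives N ≥ 14.558, so the minimum integer is 15.
LSB = 6.55 V ÷ 2^15 = 6.55/32768 V = 199.89 µV.
|e|_max = LSB/2 = 99.9 µV.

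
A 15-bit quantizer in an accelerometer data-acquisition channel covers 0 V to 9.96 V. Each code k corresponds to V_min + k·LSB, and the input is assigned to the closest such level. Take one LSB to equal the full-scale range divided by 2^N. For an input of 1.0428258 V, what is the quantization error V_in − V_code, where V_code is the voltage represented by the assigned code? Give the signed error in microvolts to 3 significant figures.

−44.1 µV

Range is 9.96 V. LSB = 9.96 V / 2^15 ≈ 304.0 µV.
(V_in − V_min)/LSB = (1.0428258 − (0)) × 32768/9.96 = 3430.8550 → nearest code k = 3431.
V_code = V_min + k × range/2^15 = 0 + 3431 × 9.96/32768 = 1.0428698730 V.
e = 1.0428258 − (1.0428698730) = −44.1 µV.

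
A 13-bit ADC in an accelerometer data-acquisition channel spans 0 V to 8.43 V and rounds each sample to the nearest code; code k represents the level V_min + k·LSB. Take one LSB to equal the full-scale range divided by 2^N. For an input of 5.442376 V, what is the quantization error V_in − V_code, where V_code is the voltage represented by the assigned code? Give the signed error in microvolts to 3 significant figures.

Range is 8.43 V. LSB = 8.43 V / 2^13 ≈ 1.029 mV.
(V_in − V_min)/LSB = (5.442376 − (0)) × 8192/8.43 = 5288.7241 → nearest code k = 5289.
V_code = 0 + (5289/8192) × 8.43 = 5.442659912 V.
Error = V_in − V_code = 5.442376 − (5.442659912) = −284 µV.

−284 µV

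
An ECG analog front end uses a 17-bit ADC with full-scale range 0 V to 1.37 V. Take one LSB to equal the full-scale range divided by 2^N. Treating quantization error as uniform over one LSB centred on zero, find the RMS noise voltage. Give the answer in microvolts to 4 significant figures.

Full-scale range = 1.37 V.
One LSB is 1.37 V / 131072 = 10.4523 µV.
For a uniform distribution on [−LSB/2, +LSB/2], V_rms = LSB/√12 = 10.4523 µV/3.4641 = 3.017 µV.

3.017 µV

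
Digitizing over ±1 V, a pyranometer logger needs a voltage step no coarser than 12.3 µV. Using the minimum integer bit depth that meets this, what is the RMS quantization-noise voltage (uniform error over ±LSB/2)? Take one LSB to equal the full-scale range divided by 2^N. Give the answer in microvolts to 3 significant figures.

2.20 µV

Range = 1 − (-1) = 2 V.
Required number of levels: 2/12.3 µV = 162600; smallest N with 2^N ≥ that is 18.
One LSB is 2 V / 262144 = 7.6294 µV.
V_rms = LSB/√12 = 2.20 µV.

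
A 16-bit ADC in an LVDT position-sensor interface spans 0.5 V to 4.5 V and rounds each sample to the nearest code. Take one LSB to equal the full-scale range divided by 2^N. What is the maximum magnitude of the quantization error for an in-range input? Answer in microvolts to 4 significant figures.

The full-scale span is 4.5 − (0.5) = 4 V.
LSB = 4 V / 2^16 = 61.0352 µV.
A rounding quantizer has |error| ≤ LSB/2 = 30.52 µV.

30.52 µV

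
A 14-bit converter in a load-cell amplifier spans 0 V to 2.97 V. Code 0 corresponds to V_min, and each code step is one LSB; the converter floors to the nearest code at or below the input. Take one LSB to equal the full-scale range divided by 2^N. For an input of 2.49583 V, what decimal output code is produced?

13768

Span = 2.97 V. LSB = 2.97 V / 2^14 ≈ 181.3 µV.
code = ⌊(V_in − V_min)/LSB⌋ = ⌊(V_in − V_min) × 2^14 / range⌋
     = ⌊(2.49583 − (0)) × 16384 / 2.97⌋ = ⌊2.49583 × 16384/2.97⌋
     = ⌊13768.242⌋ = 13768.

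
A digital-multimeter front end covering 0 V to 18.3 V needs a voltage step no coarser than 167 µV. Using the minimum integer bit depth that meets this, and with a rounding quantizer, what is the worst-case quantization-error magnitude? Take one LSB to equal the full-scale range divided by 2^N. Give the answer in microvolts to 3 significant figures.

Full-scale range = 18.3 V.
Required number of levels: 18.3/167 µV = 109580; smallest N with 2^N ≥ that is 17.
LSB = 18.3 V ÷ 2^17 = 18.3/131072 V = 139.62 µV.
Half an LSB is 69.8 µV.

69.8 µV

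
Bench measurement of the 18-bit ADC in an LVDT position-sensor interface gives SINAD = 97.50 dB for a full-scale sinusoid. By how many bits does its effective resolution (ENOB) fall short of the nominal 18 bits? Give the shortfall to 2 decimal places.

2.10 bits

ENOB = (SINAD − 1.76)/6.02 = (97.50 − 1.76)/6.02 = 15.9037 bits.
Shortfall = 18 − 15.9037 = 2.0963 bits.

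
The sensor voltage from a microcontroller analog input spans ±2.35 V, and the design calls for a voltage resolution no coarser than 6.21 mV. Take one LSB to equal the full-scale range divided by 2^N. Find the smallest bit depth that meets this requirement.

10 bits

Full-scale range = 2.35 V − (-2.35 V) = 4.7 V.
4.7 V / 6.21 mV = 756.8. Since 2^9 = 512 and 2^10 = 1024, N = 10.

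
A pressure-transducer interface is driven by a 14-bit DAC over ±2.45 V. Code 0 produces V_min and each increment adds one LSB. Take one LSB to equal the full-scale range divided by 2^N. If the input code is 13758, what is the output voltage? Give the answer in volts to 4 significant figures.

1.665 V

Range = 2.45 − (-2.45) = 4.9 V. LSB = 4.9 V / 2^14.
Output = V_min + (13758/16384) × range = -2.45 + 0.839722 × 4.9 V
      = -2.45 V + 4.11464 V = 1.66464 V.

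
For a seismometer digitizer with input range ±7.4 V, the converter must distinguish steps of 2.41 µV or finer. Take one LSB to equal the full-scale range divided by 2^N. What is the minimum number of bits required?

Span: 7.4 V − (-7.4 V) = 14.8 V.
14.8 V / 2.41 µV = 6.141e6. Since 2^22 = 4194304 and 2^23 = 8388608, N = 23.

23 bits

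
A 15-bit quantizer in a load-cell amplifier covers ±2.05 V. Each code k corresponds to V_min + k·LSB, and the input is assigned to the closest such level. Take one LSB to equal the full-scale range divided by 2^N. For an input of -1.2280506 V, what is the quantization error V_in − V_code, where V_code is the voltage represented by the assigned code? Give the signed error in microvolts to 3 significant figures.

Span: 2.05 V − (-2.05 V) = 4.1 V. LSB = 4.1 V / 2^15 ≈ 125.1 µV.
(-1.2280506 − (-2.05)) / LSB = 0.8219494 × 32768/4.1 = 6569.1800. Nearest integer: k = 6569.
V_code = V_min + k × range/2^15 = -2.05 + 6569 × 4.1/32768 = -1.2280731201 V.
V_in − V_code = -1.2280506 − (-1.2280731201) = +22.5 µV.

+22.5 µV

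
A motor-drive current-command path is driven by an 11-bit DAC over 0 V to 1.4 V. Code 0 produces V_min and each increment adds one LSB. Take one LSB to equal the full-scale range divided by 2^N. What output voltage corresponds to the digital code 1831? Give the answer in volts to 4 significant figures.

1.252 V

Span = 1.4 V. LSB = 1.4 V / 2^11.
V_out = 0 + 1831 × (1.4/2048) V
      = 0 V + 1.25166 V = 1.25166 V.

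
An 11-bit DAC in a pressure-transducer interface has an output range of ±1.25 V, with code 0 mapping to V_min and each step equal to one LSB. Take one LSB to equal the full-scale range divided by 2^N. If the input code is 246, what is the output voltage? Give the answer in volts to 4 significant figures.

-0.9497 V

The full-scale span is 1.25 − (-1.25) = 2.5 V. LSB = 2.5 V / 2^11.
V_out = V_min + code × LSB = -1.25 V + 246 × 2.5 V / 2048
      = -1.25 + 0.300293 = -0.949707 V.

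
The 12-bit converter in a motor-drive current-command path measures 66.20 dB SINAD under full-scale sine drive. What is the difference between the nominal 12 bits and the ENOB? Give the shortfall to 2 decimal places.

1.30 bits

ENOB = (SINAD − 1.76)/6.02 = (66.20 − 1.76)/6.02 = 10.7043 bits.
12 − 10.7043 = 1.30 bits below nominal.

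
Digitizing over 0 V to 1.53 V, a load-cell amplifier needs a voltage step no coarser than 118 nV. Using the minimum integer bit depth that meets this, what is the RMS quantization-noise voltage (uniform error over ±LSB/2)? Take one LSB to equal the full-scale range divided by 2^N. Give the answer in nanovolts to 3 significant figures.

26.3 nV

Span = 1.53 V.
Need 2^N ≥ 1.53 V / 118 nV = 1.297e7 → N_min = 24.
LSB = 1.53 V ÷ 2^24 = 1.53/16777216 V = 91.195 nV.
σ_q = LSB/√12 = 91.195 nV/3.4641 = 26.3 nV.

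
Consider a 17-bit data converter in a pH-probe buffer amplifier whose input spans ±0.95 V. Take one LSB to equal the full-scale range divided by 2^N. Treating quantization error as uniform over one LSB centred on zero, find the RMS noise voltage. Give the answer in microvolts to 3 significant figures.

4.18 µV

Span: 0.95 V − (-0.95 V) = 1.9 V.
One LSB is 1.9 V / 131072 = 14.496 µV.
V_rms = LSB/√12 = 14.496 µV / √12 = 4.18 µV.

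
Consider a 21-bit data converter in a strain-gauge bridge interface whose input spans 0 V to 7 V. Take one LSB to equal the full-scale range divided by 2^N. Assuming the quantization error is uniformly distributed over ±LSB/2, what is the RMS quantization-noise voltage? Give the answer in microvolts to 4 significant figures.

Range is 7 V.
Step size = 7/2097152 V = 3.33786 µV.
RMS of a uniform error over width LSB is LSB/√12 = 0.9636 µV.

0.9636 µV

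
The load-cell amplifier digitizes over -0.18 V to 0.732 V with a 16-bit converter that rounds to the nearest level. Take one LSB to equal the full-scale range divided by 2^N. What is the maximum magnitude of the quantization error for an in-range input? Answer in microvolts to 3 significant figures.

The full-scale span is 0.732 − (-0.18) = 0.912 V.
One LSB is 0.912 V / 65536 = 13.916 µV.
A rounding quantizer has |error| ≤ LSB/2 = 6.96 µV.

6.96 µV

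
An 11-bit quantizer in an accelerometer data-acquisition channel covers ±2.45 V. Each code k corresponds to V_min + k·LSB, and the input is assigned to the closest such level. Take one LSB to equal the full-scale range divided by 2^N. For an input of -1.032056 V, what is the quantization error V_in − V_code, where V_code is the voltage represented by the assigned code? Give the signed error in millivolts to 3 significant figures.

Full-scale range = 2.45 V − (-2.45 V) = 4.9 V. LSB = 4.9 V / 2^11 ≈ 2.393 mV.
Position in LSBs: (-1.032056 − (-2.45)) × 2048/4.9 = 592.6427; rounding gives k = 593.
V_code = V_min + k × range/2^11 = -2.45 + 593 × 4.9/2048 = -1.031201172 V.
e = -1.032056 − (-1.031201172) = −0.855 mV.

−0.855 mV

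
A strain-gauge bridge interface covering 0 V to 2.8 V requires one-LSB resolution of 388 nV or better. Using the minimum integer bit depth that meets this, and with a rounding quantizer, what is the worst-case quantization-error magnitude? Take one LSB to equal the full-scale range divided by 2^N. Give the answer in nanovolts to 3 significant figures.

167 nV

V_FS = 2.8 V.
Need 2^N ≥ 2.8 V / 388 nV = 7.216e6 → N_min = 23.
LSB = 2.8 V ÷ 2^23 = 2.8/8388608 V = 333.79 nV.
Max error for round-to-nearest is LSB/2 = 167 nV.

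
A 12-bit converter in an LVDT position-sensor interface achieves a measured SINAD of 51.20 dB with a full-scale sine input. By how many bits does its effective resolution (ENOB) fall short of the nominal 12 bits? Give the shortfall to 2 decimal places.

ENOB = (SINAD − 1.76)/6.02 = (51.20 − 1.76)/6.02 = 8.2126 bits.
Shortfall = 12 − 8.2126 = 3.7874 bits.

3.79 bits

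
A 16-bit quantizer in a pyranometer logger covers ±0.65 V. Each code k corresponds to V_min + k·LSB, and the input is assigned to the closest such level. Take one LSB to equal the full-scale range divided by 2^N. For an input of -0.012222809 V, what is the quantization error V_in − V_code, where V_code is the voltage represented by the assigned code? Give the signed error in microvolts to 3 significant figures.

−3.57 µV

The full-scale span is 0.65 − (-0.65) = 1.3 V. LSB = 1.3 V / 2^16 ≈ 19.84 µV.
(-0.012222809 − (-0.65)) / LSB = 0.637777191 × 65536/1.3 = 32151.8200. Nearest integer: k = 32152.
Reconstructed level: -0.65 + 32152 × 1.3/65536 V = -0.012219238281 V.
Error = V_in − V_code = -0.012222809 − (-0.012219238281) = −3.57 µV.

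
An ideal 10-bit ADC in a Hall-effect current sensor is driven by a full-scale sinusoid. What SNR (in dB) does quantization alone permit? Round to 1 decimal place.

For an ideal N-bit converter with full-scale sine input, SNR = 6.02 N + 1.76 dB. SNR = 6.02 × 10 + 1.76 = 60.20 + 1.76 = 61.96 dB.

62.0 dB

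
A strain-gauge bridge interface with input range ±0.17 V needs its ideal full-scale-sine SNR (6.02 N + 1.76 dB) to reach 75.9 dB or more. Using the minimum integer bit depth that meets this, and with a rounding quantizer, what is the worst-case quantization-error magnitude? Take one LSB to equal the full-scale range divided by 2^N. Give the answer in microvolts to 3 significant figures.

Range = 0.17 − (-0.17) = 0.34 V.
N ≥ (75.9 − 1.76)/6.02 = 12.316 → N_min = 13.
One LSB is 0.34 V / 8192 = 41.504 µV.
Half an LSB is 20.8 µV.

20.8 µV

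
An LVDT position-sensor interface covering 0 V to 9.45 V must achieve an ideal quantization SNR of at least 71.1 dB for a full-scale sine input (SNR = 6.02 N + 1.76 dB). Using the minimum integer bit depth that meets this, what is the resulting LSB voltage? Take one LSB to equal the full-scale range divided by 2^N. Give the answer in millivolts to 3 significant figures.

Span = 9.45 V.
N ≥ (71.1 − 1.76)/6.02 = 11.518 → N_min = 12.
LSB = 9.45 V ÷ 2^12 = 9.45/4096 V = 2.31 mV.

2.31 mV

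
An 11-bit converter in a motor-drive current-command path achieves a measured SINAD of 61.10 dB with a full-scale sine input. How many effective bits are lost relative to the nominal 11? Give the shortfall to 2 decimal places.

1.14 bits

N_eff = (61.10 − 1.76)/6.02 = 9.8571 bits.
Lost resolution: 11 − 9.8571 = 1.1429 bits.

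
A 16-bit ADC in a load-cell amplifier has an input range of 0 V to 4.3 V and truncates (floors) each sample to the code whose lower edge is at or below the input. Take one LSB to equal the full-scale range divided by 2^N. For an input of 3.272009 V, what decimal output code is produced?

49868

Full-scale range = 4.3 V. LSB = 4.3 V / 2^16 ≈ 65.61 µV.
(V_in − V_min) × 2^16/range = (3.272009 − (0)) × 65536/4.3 = 49868.461.
Floor → code = 49868.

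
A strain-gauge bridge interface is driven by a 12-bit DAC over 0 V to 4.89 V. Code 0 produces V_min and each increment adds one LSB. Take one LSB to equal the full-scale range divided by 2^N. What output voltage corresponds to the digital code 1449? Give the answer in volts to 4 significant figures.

Span = 4.89 V. LSB = 4.89 V / 2^12.
V_out = 0 + 1449 × (4.89/4096) V
      = 0 + 1.72989 = 1.72989 V.

1.730 V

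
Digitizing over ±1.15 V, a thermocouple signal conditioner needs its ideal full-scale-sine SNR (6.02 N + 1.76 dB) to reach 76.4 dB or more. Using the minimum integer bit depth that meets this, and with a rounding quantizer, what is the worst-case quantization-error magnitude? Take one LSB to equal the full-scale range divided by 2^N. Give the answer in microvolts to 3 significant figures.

140 µV

Full-scale range = 1.15 V − (-1.15 V) = 2.3 V.
N ≥ (76.4 − 1.76)/6.02 = 12.399 → N_min = 13.
LSB = 2.3 V / 2^13 = 280.76 µV.
|e|_max = LSB/2 = 140 µV.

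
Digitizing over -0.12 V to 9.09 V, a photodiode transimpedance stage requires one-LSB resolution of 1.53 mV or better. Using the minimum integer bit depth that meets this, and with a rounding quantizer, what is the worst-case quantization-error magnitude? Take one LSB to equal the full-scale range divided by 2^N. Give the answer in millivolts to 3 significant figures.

0.562 mV

Range = 9.09 − (-0.12) = 9.21 V.
Levels needed ≥ 9.21/1.53 mV = 6020. 2^13 = 8192 suffices, so N_min = 13.
LSB = 9.21 V ÷ 2^13 = 9.21/8192 V = 1.1243 mV.
Half an LSB is 0.562 mV.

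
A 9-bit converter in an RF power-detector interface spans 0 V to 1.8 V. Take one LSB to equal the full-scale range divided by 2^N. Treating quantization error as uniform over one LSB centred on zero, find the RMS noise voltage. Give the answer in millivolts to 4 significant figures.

1.015 mV

V_FS = 1.8 V.
One LSB is 1.8 V / 512 = 3.51563 mV.
RMS of a uniform error over width LSB is LSB/√12 = 1.015 mV.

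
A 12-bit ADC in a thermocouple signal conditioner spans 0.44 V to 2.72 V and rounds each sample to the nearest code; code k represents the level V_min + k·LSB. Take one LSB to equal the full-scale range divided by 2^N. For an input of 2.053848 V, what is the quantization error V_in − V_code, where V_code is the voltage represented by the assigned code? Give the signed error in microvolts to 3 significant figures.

Span: 2.72 V − (0.44 V) = 2.28 V. LSB = 2.28 V / 2^12 ≈ 0.5566 mV.
Position in LSBs: (2.053848 − (0.44)) × 4096/2.28 = 2899.2638; rounding gives k = 2899.
V_code = 0.44 + (2899/4096) × 2.28 = 2.053701172 V.
Error = V_in − V_code = 2.053848 − (2.053701172) = +147 µV.

+147 µV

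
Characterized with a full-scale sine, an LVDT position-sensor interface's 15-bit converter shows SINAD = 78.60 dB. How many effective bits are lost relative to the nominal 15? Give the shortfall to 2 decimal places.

2.24 bits

ENOB = (SINAD − 1.76)/6.02 = (78.60 − 1.76)/6.02 = 12.7641 bits.
Lost resolution: 15 − 12.7641 = 2.2359 bits.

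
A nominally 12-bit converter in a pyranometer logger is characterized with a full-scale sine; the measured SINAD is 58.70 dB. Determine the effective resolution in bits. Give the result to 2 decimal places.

9.46 bits

ENOB = (58.70 − 1.76)/6.02 = 9.4585 bits.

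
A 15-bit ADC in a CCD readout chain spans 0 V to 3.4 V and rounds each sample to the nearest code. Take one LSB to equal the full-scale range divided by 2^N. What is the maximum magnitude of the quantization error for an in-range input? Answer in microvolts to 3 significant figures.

51.9 µV

V_FS = 3.4 V.
Step size = 3.4/32768 V = 103.76 µV.
A rounding quantizer has |error| ≤ LSB/2 = 51.9 µV.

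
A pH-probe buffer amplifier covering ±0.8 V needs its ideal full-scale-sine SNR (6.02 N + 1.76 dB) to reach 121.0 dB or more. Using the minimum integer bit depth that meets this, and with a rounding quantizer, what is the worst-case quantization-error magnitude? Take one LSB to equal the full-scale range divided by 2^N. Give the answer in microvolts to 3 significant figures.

Span: 0.8 V − (-0.8 V) = 1.6 V.
Required N = ⌈(121.0 − 1.76)/6.02⌉ = ⌈19.807⌉ = 20.
LSB = 1.6 V / 2^20 = 1.5259 µV.
|e|_max = LSB/2 = 0.763 µV.

0.763 µV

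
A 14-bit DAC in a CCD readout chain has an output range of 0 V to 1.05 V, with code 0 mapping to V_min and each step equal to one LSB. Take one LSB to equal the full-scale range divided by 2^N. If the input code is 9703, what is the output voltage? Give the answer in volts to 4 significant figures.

0.6218 V

Span = 1.05 V. LSB = 1.05 V / 2^14.
Output = V_min + (9703/16384) × range = 0 + 0.592224 × 1.05 V
      = 0 + 0.621835 = 0.621835 V.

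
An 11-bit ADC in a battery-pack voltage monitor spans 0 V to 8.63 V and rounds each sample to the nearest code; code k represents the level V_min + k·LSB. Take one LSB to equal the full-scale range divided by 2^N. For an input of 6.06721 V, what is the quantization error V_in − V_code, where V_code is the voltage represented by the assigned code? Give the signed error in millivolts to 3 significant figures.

Range is 8.63 V. LSB = 8.63 V / 2^11 ≈ 4.214 mV.
Position in LSBs: (6.06721 − (0)) × 2048/8.63 = 1439.8199; rounding gives k = 1440.
V_code = 0 + (1440/2048) × 8.63 = 6.067968750 V.
e = 6.06721 − (6.067968750) = −0.759 mV.

−0.759 mV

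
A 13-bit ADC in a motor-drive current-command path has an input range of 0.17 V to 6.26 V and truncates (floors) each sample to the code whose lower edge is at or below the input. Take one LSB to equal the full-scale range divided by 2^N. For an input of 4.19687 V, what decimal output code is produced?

5416

Full-scale range = 6.26 V − (0.17 V) = 6.09 V. LSB = 6.09 V / 2^13 ≈ 0.7434 mV.
V_in − V_min = 4.19687 − (0.17) = 4.02687 V.
Divide by LSB: 4.02687 × 8192/6.09 = 5416.7683.
Truncating gives code 5416.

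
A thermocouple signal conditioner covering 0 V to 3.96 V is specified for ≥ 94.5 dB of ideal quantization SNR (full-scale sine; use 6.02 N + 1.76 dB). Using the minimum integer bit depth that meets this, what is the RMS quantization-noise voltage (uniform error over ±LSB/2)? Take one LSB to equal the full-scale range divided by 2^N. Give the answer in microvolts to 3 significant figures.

V_FS = 3.96 V.
Solving 6.02 N ≥ 94.5 − 1.76: N ≥ 15.405. Round up → N = 16.
LSB = 3.96 V / 2^16 = 60.425 µV.
V_rms = LSB/√12 = 17.4 µV.

17.4 µV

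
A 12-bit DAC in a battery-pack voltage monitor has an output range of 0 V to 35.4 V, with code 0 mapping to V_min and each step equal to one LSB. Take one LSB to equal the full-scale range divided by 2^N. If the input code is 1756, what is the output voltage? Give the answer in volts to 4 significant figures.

15.18 V

Span = 35.4 V. LSB = 35.4 V / 2^12.
V_out = 0 + 1756 × (35.4/4096) V
      = 0 + 15.1764 = 15.1764 V.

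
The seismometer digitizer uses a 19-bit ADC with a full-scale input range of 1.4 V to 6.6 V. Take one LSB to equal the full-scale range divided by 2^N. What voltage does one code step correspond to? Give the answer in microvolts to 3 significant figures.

Full-scale range = 6.6 V − (1.4 V) = 5.2 V.
2^19 = 524288 levels.
LSB = 5.2 V ÷ 2^19 = 5.2/524288 V = 9.92 µV.

9.92 µV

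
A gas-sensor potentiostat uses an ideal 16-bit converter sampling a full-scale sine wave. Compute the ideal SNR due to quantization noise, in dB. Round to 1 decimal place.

6.02(16) + 1.76 = 96.32 + 1.76 = 98.08 dB.

98.1 dB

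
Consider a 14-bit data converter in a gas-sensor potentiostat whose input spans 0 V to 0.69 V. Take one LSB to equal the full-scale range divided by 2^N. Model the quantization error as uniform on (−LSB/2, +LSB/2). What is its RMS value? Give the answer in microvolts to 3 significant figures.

12.2 µV

Full-scale range = 0.69 V.
Step size = 0.69/16384 V = 42.114 µV.
V_rms = LSB/√12 = 42.114 µV / √12 = 12.2 µV.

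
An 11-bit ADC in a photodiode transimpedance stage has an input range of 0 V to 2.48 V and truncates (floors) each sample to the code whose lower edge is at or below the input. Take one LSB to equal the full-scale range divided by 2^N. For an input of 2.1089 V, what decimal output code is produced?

1741

Span = 2.48 V. LSB = 2.48 V / 2^11 ≈ 1.211 mV.
code = ⌊(V_in − V_min)/LSB⌋ = ⌊(V_in − V_min) × 2^11 / range⌋
     = ⌊(2.1089 − (0)) × 2048 / 2.48⌋ = ⌊2.1089 × 2048/2.48⌋
     = ⌊1741.543⌋ = 1741.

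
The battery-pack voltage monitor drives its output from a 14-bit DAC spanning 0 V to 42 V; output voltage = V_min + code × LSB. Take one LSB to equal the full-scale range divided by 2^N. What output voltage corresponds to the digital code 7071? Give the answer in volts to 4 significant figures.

18.13 V

V_FS = 42 V. LSB = 42 V / 2^14.
V_out = 0 + 7071 × (42/16384) V
      = 0 + 18.1263 = 18.1263 V.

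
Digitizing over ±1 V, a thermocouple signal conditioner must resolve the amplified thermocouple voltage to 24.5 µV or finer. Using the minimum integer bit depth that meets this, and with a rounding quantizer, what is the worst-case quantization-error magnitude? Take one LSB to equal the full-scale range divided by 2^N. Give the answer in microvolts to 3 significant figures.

Full-scale range = 1 V − (-1 V) = 2 V.
Required number of levels: 2/24.5 µV = 81633; smallest N with 2^N ≥ that is 17.
One LSB is 2 V / 131072 = 15.259 µV.
Half an LSB is 7.63 µV.

7.63 µV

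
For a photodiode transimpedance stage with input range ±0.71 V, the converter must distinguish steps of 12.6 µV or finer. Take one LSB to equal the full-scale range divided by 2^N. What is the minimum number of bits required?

17 bits

The full-scale span is 0.71 − (-0.71) = 1.42 V.
1.42 V / 12.6 µV = 112700. Since 2^16 = 65536 and 2^17 = 131072, N = 17.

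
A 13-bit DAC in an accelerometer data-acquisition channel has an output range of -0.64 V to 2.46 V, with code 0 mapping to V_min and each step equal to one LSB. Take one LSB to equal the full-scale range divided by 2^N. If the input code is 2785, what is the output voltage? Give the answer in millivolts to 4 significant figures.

Range = 2.46 − (-0.64) = 3.1 V. LSB = 3.1 V / 2^13.
V_out = V_min + code × LSB = -0.64 V + 2785 × 3.1 V / 8192
      = -0.64 + 1.05389 = 0.413894 V.

413.9 mV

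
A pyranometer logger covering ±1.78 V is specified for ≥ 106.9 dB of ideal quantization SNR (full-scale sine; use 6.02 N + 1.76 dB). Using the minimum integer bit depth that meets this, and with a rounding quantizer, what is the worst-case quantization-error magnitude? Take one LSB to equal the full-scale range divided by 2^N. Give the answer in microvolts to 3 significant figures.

6.79 µV

Full-scale range = 1.78 V − (-1.78 V) = 3.56 V.
N ≥ (106.9 − 1.76)/6.02 = 17.465 → N_min = 18.
Step size = 3.56/262144 V = 13.580 µV.
Half an LSB is 6.79 µV.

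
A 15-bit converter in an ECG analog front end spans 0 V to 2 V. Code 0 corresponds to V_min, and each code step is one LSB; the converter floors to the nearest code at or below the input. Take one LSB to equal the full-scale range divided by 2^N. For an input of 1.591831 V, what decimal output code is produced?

26080

Range is 2 V. LSB = 2 V / 2^15 ≈ 61.04 µV.
code = ⌊(V_in − V_min)/LSB⌋ = ⌊(V_in − V_min) × 2^15 / range⌋
     = ⌊(1.591831 − (0)) × 32768 / 2⌋ = ⌊1.591831 × 32768/2⌋
     = ⌊26080.559⌋ = 26080.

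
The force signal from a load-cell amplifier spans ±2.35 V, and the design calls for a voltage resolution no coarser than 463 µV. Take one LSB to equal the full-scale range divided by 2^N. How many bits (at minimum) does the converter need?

14 bits

Span: 2.35 V − (-2.35 V) = 4.7 V.
Levels needed ≥ 4.7/463 µV = 10150. 2^14 = 16384 suffices, so N_min = 14.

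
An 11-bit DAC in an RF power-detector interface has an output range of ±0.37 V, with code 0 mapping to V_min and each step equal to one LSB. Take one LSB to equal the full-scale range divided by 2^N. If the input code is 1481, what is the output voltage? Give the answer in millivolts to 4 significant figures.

Full-scale range = 0.37 V − (-0.37 V) = 0.74 V. LSB = 0.74 V / 2^11.
V_out = -0.37 + 1481 × (0.74/2048) V
      = -0.37 V + 0.535127 V = 0.165127 V.

165.1 mV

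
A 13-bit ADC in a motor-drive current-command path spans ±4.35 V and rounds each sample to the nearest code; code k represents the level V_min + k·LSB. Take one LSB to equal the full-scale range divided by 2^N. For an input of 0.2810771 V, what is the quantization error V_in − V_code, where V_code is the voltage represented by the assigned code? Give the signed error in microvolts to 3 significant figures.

The full-scale span is 4.35 − (-4.35) = 8.7 V. LSB = 8.7 V / 2^13 ≈ 1.062 mV.
(0.2810771 − (-4.35)) / LSB = 4.6310771 × 8192/8.7 = 4360.6648. Nearest integer: k = 4361.
V_code = -4.35 + (4361/8192) × 8.7 = 0.2814331055 V.
V_in − V_code = 0.2810771 − (0.2814331055) = −356 µV.

−356 µV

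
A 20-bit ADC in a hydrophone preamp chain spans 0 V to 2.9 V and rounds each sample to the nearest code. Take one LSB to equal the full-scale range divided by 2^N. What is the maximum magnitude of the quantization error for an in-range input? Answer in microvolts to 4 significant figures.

V_FS = 2.9 V.
Step size = 2.9/1048576 V = 2.76566 µV.
|e|_max = LSB/2 = 1.383 µV.

1.383 µV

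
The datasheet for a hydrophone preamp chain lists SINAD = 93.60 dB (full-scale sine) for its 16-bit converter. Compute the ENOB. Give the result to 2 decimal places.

15.26 bits

(93.60 − 1.76) / 6.02 = 91.84/6.02 = 15.2558 effective bits.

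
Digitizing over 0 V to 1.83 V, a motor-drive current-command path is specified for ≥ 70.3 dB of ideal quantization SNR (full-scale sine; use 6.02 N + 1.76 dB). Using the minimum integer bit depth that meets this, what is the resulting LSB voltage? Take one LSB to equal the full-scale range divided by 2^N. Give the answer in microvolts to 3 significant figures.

Span = 1.83 V.
Required N = ⌈(70.3 − 1.76)/6.02⌉ = ⌈11.385⌉ = 12.
LSB = 1.83 V / 2^12 = 447 µV.

447 µV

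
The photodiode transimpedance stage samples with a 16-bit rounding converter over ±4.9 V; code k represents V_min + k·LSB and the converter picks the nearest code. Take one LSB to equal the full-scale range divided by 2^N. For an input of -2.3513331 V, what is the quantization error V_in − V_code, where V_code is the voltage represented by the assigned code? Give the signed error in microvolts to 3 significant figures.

Full-scale range = 4.9 V − (-4.9 V) = 9.8 V. LSB = 9.8 V / 2^16 ≈ 149.5 µV.
(-2.3513331 − (-4.9)) / LSB = 2.5486669 × 65536/9.8 = 17043.8198. Nearest integer: k = 17044.
Reconstructed level: -4.9 + 17044 × 9.8/65536 V = -2.3513061523 V.
Error = V_in − V_code = -2.3513331 − (-2.3513061523) = −26.9 µV.

−26.9 µV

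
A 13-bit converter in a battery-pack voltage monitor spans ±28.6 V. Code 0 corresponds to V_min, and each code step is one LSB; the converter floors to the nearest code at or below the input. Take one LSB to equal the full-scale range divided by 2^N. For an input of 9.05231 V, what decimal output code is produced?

Span: 28.6 V − (-28.6 V) = 57.2 V. LSB = 57.2 V / 2^13 ≈ 6.982 mV.
code = ⌊(V_in − V_min)/LSB⌋ = ⌊(V_in − V_min) × 2^13 / range⌋
     = ⌊(9.05231 − (-28.6)) × 8192 / 57.2⌋ = ⌊37.65231 × 8192/57.2⌋
     = ⌊5392.443⌋ = 5392.

5392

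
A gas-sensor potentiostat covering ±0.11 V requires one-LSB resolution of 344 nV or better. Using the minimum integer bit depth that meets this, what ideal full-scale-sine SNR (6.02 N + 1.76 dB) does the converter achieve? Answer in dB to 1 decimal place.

122.2 dB

The full-scale span is 0.11 − (-0.11) = 0.22 V.
Levels needed ≥ 0.22/344 nV = 639500. 2^20 = 1048576 suffices, so N_min = 20.
6.02(20) + 1.76 = 122.16 dB.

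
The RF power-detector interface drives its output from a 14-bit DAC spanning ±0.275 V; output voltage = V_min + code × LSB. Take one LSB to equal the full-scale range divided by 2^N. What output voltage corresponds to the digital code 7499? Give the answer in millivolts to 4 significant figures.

-23.26 mV

Range = 0.275 − (-0.275) = 0.55 V. LSB = 0.55 V / 2^14.
V_out = -0.275 + 7499 × (0.55/16384) V
      = -0.275 V + 0.251736 V = -0.0232635 V.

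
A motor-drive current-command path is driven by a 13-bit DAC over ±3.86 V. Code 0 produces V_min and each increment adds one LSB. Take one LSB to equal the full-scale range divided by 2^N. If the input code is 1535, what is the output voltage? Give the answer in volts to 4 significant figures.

-2.413 V

The full-scale span is 3.86 − (-3.86) = 7.72 V. LSB = 7.72 V / 2^13.
Output = V_min + (1535/8192) × range = -3.86 + 0.187378 × 7.72 V
      = -3.86 + 1.44656 = -2.41344 V.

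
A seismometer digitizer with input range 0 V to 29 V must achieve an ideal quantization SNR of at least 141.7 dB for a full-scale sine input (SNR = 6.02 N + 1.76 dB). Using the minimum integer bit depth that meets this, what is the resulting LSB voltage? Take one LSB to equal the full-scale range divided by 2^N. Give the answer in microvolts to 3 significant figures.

1.73 µV

Range is 29 V.
N ≥ (141.7 − 1.76)/6.02 = 23.246 → N_min = 24.
One LSB is 29 V / 16777216 = 1.73 µV.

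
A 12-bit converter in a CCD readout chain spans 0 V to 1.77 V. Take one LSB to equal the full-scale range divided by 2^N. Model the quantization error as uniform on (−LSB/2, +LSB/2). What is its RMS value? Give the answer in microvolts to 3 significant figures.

Range is 1.77 V.
LSB = 1.77 V / 2^12 = 432.13 µV.
V_rms = LSB/√12 = 432.13 µV / √12 = 125 µV.

125 µV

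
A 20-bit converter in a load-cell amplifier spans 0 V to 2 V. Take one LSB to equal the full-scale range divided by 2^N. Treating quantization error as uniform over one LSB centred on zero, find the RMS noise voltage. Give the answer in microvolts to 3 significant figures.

0.551 µV

Range is 2 V.
Step size = 2/1048576 V = 1.9073 µV.
σ_q = LSB/√12 = 1.9073 µV/3.4641 = 0.551 µV.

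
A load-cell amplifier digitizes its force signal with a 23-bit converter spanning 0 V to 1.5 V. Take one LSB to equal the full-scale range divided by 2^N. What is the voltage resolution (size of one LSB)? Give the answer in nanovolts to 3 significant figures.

Full-scale range = 1.5 V.
There are 2^23 = 8388608 steps.
LSB = 1.5 V / 2^23 = 179 nV.

179 nV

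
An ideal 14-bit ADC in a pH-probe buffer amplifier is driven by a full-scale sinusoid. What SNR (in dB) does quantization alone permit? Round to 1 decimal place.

SNR = 6.02·14 + 1.76 = 86.04 dB.

86.0 dB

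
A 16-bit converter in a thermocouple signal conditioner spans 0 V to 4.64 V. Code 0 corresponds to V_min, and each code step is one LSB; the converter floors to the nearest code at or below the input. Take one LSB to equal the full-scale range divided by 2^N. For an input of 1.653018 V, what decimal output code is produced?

23347

Range is 4.64 V. LSB = 4.64 V / 2^16 ≈ 70.80 µV.
(V_in − V_min) × 2^16/range = (1.653018 − (0)) × 65536/4.64 = 23347.454.
Floor → code = 23347.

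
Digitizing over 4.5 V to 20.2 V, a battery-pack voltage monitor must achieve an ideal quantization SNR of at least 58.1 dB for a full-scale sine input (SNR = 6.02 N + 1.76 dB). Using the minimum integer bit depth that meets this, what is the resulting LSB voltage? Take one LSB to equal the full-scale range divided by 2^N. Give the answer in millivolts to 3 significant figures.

15.3 mV

The full-scale span is 20.2 − (4.5) = 15.7 V.
Required N = ⌈(58.1 − 1.76)/6.02⌉ = ⌈9.359⌉ = 10.
LSB = 15.7 V ÷ 2^10 = 15.7/1024 V = 15.3 mV.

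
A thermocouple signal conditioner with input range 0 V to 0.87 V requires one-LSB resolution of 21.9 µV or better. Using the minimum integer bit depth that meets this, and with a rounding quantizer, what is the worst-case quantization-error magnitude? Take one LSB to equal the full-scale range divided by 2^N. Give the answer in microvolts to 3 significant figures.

Full-scale range = 0.87 V.
Levels needed ≥ 0.87/21.9 µV = 39730. 2^16 = 65536 suffices, so N_min = 16.
LSB = 0.87 V / 2^16 = 13.275 µV.
Half an LSB is 6.64 µV.

6.64 µV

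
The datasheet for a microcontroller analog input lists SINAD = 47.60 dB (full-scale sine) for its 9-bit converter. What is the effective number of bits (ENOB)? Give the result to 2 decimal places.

7.61 bits

(47.60 − 1.76) / 6.02 = 45.84/6.02 = 7.6146 effective bits.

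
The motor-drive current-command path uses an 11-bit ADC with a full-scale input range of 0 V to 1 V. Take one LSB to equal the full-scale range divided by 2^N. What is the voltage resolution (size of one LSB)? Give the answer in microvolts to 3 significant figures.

488 µV

V_FS = 1 V.
There are 2^11 = 2048 steps.
Step size = 1/2048 V = 488 µV.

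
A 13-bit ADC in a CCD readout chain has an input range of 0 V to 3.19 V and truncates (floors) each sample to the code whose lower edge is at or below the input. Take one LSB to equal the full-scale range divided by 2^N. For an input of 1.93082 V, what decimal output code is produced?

Range is 3.19 V. LSB = 3.19 V / 2^13 ≈ 389.4 µV.
V_in − V_min = 1.93082 − (0) = 1.93082 V.
Divide by LSB: 1.93082 × 8192/3.19 = 4958.3942.
Truncating gives code 4958.

4958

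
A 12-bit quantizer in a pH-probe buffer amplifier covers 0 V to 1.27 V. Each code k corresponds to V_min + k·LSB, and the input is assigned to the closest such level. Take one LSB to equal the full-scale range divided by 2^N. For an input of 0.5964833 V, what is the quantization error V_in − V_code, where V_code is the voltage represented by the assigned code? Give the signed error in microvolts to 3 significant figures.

−69.4 µV

Range is 1.27 V. LSB = 1.27 V / 2^12 ≈ 310.1 µV.
(0.5964833 − (0)) / LSB = 0.5964833 × 4096/1.27 = 1923.7761. Nearest integer: k = 1924.
V_code = 0 + (1924/4096) × 1.27 = 0.5965527344 V.
Error = V_in − V_code = 0.5964833 − (0.5965527344) = −69.4 µV.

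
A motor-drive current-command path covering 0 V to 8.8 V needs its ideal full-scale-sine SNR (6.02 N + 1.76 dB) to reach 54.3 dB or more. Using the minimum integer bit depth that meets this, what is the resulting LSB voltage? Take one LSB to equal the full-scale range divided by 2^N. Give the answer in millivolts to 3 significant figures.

Range is 8.8 V.
Solving 6.02 N ≥ 54.3 − 1.76: N ≥ 8.728. Round up → N = 9.
LSB = 8.8 V ÷ 2^9 = 8.8/512 V = 17.2 mV.

17.2 mV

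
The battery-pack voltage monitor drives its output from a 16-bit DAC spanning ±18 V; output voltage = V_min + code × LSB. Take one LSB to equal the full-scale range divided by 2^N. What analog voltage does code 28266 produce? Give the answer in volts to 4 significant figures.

-2.473 V

The full-scale span is 18 − (-18) = 36 V. LSB = 36 V / 2^16.
V_out = -18 + 28266 × (36/65536) V
      = -18 V + 15.5270 V = -2.47302 V.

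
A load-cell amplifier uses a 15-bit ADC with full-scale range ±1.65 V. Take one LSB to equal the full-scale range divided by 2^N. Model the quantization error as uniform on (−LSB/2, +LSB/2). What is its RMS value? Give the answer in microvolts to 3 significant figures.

Span: 1.65 V − (-1.65 V) = 3.3 V.
Step size = 3.3/32768 V = 100.71 µV.
RMS of a uniform error over width LSB is LSB/√12 = 29.1 µV.

29.1 µV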